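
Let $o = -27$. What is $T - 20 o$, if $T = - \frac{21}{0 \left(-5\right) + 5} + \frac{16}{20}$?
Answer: $\frac{2683}{5} \approx 536.6$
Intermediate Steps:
$T = - \frac{17}{5}$ ($T = - \frac{21}{0 + 5} + 16 \cdot \frac{1}{20} = - \frac{21}{5} + \frac{4}{5} = - \frac{17}{5} \approx -3.4$)
$T - 20 o = - \frac{17}{5} - -540 = - \frac{17}{5} + 540 = \frac{2683}{5}$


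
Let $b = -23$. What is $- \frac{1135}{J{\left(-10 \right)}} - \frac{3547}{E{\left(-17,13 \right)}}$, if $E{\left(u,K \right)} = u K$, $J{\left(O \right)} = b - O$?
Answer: $\frac{22842}{221} \approx 103.36$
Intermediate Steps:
$J{\left(O \right)} = -23 - O$
$E{\left(u,K \right)} = K u$
$- \frac{1135}{J{\left(-10 \right)}} - \frac{3547}{E{\left(-17,13 \right)}} = - \frac{1135}{-23 - -10} - \frac{3547}{13 \left(-17\right)} = - \frac{1135}{-23 + 10} - \frac{3547}{-221} = - \frac{1135}{-13} - - \frac{3547}{221} = \left(-1135\right) \left(- \frac{1}{13}\right) + \frac{3547}{221} = \frac{1135}{13} + \frac{3547}{221} = \frac{22842}{221}$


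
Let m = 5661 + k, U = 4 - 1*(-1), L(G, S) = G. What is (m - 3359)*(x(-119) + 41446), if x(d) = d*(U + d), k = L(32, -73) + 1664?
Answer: 219937976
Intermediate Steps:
U = 5 (U = 4 + 1 = 5)
k = 1696 (k = 32 + 1664 = 1696)
m = 7357 (m = 5661 + 1696 = 7357)
x(d) = d*(5 + d)
(m - 3359)*(x(-119) + 41446) = (7357 - 3359)*(-119*(5 - 119) + 41446) = 3998*(-119*(-114) + 41446) = 3998*(13566 + 41446) = 3998*55012 = 219937976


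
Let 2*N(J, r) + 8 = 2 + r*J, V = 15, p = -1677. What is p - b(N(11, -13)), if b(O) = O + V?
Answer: -3235/2 ≈ -1617.5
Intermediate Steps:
N(J, r) = -3 + J*r/2 (N(J, r) = -4 + (2 + r*J)/2 = -4 + (2 + J*r)/2 = -4 + (1 + J*r/2) = -3 + J*r/2)
b(O) = 15 + O (b(O) = O + 15 = 15 + O)
p - b(N(11, -13)) = -1677 - (15 + (-3 + (1/2)*11*(-13))) = -1677 - (15 + (-3 - 143/2)) = -1677 - (15 - 149/2) = -1677 - 1*(-119/2) = -1677 + 119/2 = -3235/2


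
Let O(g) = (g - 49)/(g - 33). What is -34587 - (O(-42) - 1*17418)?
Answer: -1287766/75 ≈ -17170.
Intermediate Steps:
O(g) = (-49 + g)/(-33 + g)
-34587 - (O(-42) - 1*17418) = -34587 - ((-49 - 42)/(-33 - 42) - 1*17418) = -34587 - (-91/(-75) - 17418) = -34587 - (-1/75*(-91) - 17418) = -34587 - (91/75 - 17418) = -34587 - 1*(-1306259/75) = -34587 + 1306259/75 = -1287766/75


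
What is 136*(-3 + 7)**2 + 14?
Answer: 2190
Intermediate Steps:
136*(-3 + 7)**2 + 14 = 136*4**2 + 14 = 136*16 + 14 = 2176 + 14 = 2190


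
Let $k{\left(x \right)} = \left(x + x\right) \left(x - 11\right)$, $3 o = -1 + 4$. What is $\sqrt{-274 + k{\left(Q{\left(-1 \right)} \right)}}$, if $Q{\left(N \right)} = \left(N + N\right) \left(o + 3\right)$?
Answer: $\sqrt{30} \approx 5.4772$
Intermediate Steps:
$o = 1$ ($o = \frac{-1 + 4}{3} = \frac{1}{3} \cdot 3 = 1$)
$Q{\left(N \right)} = 8 N$ ($Q{\left(N \right)} = \left(N + N\right) \left(1 + 3\right) = 2 N 4 = 8 N$)
$k{\left(x \right)} = 2 x \left(-11 + x\right)$
$\sqrt{-274 + k{\left(Q{\left(-1 \right)} \right)}} = \sqrt{-274 + 2 \cdot 8 \left(-1\right) \left(-11 + 8 \left(-1\right)\right)} = \sqrt{-274 + 2 \left(-8\right) \left(-11 - 8\right)} = \sqrt{-274 + 2 \left(-8\right) \left(-19\right)} = \sqrt{-274 + 304} = \sqrt{30}$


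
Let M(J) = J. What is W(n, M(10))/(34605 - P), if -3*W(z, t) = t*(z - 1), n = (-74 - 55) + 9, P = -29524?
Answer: 1210/192387 ≈ 0.0062894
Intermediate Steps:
n = -120 (n = -129 + 9 = -120)
W(z, t) = -t*(-1 + z)/3 (W(z, t) = -t*(z - 1)/3 = -t*(-1 + z)/3)
W(n, M(10))/(34605 - P) = ((1/3)*10*(1 - 1*(-120)))/(34605 - 1*(-29524)) = ((1/3)*10*(1 + 120))/(34605 + 29524) = ((1/3)*10*121)/64129 = (1210/3)*(1/64129) = 1210/192387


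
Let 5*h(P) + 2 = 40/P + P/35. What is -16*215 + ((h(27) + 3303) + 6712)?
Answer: 31067114/4725 ≈ 6575.0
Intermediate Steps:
h(P) = -2/5 + 8/P + P/175 (h(P) = -2/5 + (40/P + P/35)/5 = -2/5 + (8/P + P/175) = -2/5 + 8/P + P/175)
-16*215 + ((h(27) + 3303) + 6712) = -16*215 + (((1/175)*(1400 + 27*(-70 + 27))/27 + 3303) + 6712) = -3440 + (((1/175)*(1/27)*(1400 + 27*(-43)) + 3303) + 6712) = -3440 + (((1/175)*(1/27)*(1400 - 1161) + 3303) + 6712) = -3440 + (((1/175)*(1/27)*239 + 3303) + 6712) = -3440 + ((239/4725 + 3303) + 6712) = -3440 + (15606914/4725 + 6712) = -3440 + 47321114/4725 = 31067114/4725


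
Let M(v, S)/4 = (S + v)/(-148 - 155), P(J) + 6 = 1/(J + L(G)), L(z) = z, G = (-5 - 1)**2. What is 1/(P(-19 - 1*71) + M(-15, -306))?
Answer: -5454/9713 ≈ -0.56152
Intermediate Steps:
G = 36 (G = (-6)**2 = 36)
P(J) = -6 + 1/(36 + J) (P(J) = -6 + 1/(J + 36) = -6 + 1/(36 + J))
M(v, S) = -4*S/303 - 4*v/303 (M(v, S) = 4*((S + v)/(-148 - 155)) = 4*((S + v)/(-303)) = 4*((S + v)*(-1/303)) = 4*(-S/303 - v/303) = -4*S/303 - 4*v/303)
1/(P(-19 - 1*71) + M(-15, -306)) = 1/((-215 - 6*(-19 - 1*71))/(36 + (-19 - 1*71)) + (-4/303*(-306) - 4/303*(-15))) = 1/((-215 - 6*(-19 - 71))/(36 + (-19 - 71)) + (408/101 + 20/101)) = 1/((-215 - 6*(-90))/(36 - 90) + 428/101) = 1/((-215 + 540)/(-54) + 428/101) = 1/(-1/54*325 + 428/101) = 1/(-325/54 + 428/101) = 1/(-9713/5454) = -5454/9713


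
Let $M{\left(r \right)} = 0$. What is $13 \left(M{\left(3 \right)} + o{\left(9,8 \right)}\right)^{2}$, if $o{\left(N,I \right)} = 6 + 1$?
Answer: $637$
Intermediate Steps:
$o{\left(N,I \right)} = 7$
$13 \left(M{\left(3 \right)} + o{\left(9,8 \right)}\right)^{2} = 13 \left(0 + 7\right)^{2} = 13 \cdot 7^{2} = 13 \cdot 49 = 637$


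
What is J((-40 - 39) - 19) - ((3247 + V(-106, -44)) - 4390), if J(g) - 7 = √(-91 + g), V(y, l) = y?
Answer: 1256 + 3*I*√21 ≈ 1256.0 + 13.748*I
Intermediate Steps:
J(g) = 7 + √(-91 + g)
J((-40 - 39) - 19) - ((3247 + V(-106, -44)) - 4390) = (7 + √(-91 + ((-40 - 39) - 19))) - ((3247 - 106) - 4390) = (7 + √(-91 + (-79 - 19))) - (3141 - 4390) = (7 + √(-91 - 98)) - 1*(-1249) = (7 + √(-189)) + 1249 = (7 + 3*I*√21) + 1249 = 1256 + 3*I*√21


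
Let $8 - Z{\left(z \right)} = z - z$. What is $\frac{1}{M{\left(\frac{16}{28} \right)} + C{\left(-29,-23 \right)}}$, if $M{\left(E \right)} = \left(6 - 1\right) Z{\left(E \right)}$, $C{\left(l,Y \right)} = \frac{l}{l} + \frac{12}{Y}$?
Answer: $\frac{23}{931} \approx 0.024705$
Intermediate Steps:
$Z{\left(z \right)} = 8$ ($Z{\left(z \right)} = 8 - \left(z - z\right) = 8 - 0 = 8 + 0 = 8$)
$C{\left(l,Y \right)} = 1 + \frac{12}{Y}$
$M{\left(E \right)} = 40$ ($M{\left(E \right)} = \left(6 - 1\right) 8 = 5 \cdot 8 = 40$)
$\frac{1}{M{\left(\frac{16}{28} \right)} + C{\left(-29,-23 \right)}} = \frac{1}{40 + \frac{12 - 23}{-23}} = \frac{1}{40 - - \frac{11}{23}} = \frac{1}{40 + \frac{11}{23}} = \frac{1}{\frac{931}{23}} = \frac{23}{931}$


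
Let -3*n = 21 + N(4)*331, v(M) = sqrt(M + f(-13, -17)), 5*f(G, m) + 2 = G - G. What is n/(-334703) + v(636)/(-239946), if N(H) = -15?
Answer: -1648/334703 - sqrt(15890)/1199730 ≈ -0.0050288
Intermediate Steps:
f(G, m) = -2/5 (f(G, m) = -2/5 + (G - G)/5 = -2/5 + (1/5)*0 = -2/5 + 0 = -2/5)
v(M) = sqrt(-2/5 + M) (v(M) = sqrt(M - 2/5) = sqrt(-2/5 + M))
n = 1648 (n = -(21 - 15*331)/3 = -(21 - 4965)/3 = -1/3*(-4944) = 1648)
n/(-334703) + v(636)/(-239946) = 1648/(-334703) + (sqrt(-10 + 25*636)/5)/(-239946) = 1648*(-1/334703) + (sqrt(-10 + 15900)/5)*(-1/239946) = -1648/334703 + (sqrt(15890)/5)*(-1/239946) = -1648/334703 - sqrt(15890)/1199730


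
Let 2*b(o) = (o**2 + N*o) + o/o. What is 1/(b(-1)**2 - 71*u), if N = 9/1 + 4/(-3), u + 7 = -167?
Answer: 36/445033 ≈ 8.0893e-5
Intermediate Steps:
u = -174 (u = -7 - 167 = -174)
N = 23/3 (N = 9*1 + 4*(-1/3) = 9 - 4/3 = 23/3 ≈ 7.6667)
b(o) = 1/2 + o**2/2 + 23*o/6 (b(o) = ((o**2 + 23*o/3) + o/o)/2 = ((o**2 + 23*o/3) + 1)/2 = (1 + o**2 + 23*o/3)/2 = 1/2 + o**2/2 + 23*o/6)
1/(b(-1)**2 - 71*u) = 1/((1/2 + (1/2)*(-1)**2 + (23/6)*(-1))**2 - 71*(-174)) = 1/((1/2 + (1/2)*1 - 23/6)**2 + 12354) = 1/((1/2 + 1/2 - 23/6)**2 + 12354) = 1/((-17/6)**2 + 12354) = 1/(289/36 + 12354) = 1/(445033/36) = 36/445033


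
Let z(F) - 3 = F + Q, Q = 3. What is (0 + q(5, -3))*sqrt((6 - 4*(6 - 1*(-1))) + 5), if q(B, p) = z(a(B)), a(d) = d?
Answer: 11*I*sqrt(17) ≈ 45.354*I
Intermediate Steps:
z(F) = 6 + F (z(F) = 3 + (F + 3) = 3 + (3 + F) = 6 + F)
q(B, p) = 6 + B
(0 + q(5, -3))*sqrt((6 - 4*(6 - 1*(-1))) + 5) = (0 + (6 + 5))*sqrt((6 - 4*(6 - 1*(-1))) + 5) = (0 + 11)*sqrt((6 - 4*(6 + 1)) + 5) = 11*sqrt((6 - 4*7) + 5) = 11*sqrt((6 - 28) + 5) = 11*sqrt(-22 + 5) = 11*sqrt(-17) = 11*(I*sqrt(17)) = 11*I*sqrt(17)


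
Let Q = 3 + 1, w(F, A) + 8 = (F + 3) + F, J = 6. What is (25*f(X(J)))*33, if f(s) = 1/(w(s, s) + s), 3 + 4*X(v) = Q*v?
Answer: 3300/43 ≈ 76.744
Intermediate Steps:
w(F, A) = -5 + 2*F (w(F, A) = -8 + ((F + 3) + F) = -8 + ((3 + F) + F) = -8 + (3 + 2*F) = -5 + 2*F)
Q = 4
X(v) = -¾ + v (X(v) = -¾ + (4*v)/4 = -¾ + v)
f(s) = 1/(-5 + 3*s) (f(s) = 1/((-5 + 2*s) + s) = 1/(-5 + 3*s))
(25*f(X(J)))*33 = (25/(-5 + 3*(-¾ + 6)))*33 = (25/(-5 + 3*(21/4)))*33 = (25/(-5 + 63/4))*33 = (25/(43/4))*33 = (25*(4/43))*33 = (100/43)*33 = 3300/43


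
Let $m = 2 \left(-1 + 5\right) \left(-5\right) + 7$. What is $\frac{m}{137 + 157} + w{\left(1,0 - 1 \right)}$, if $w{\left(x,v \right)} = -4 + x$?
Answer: $- \frac{305}{98} \approx -3.1122$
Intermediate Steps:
$m = -33$ ($m = 2 \cdot 4 \left(-5\right) + 7 = 2 \left(-20\right) + 7 = -40 + 7 = -33$)
$\frac{m}{137 + 157} + w{\left(1,0 - 1 \right)} = - \frac{33}{137 + 157} + \left(-4 + 1\right) = - \frac{33}{294} - 3 = \left(-33\right) \frac{1}{294} - 3 = - \frac{11}{98} - 3 = - \frac{305}{98}$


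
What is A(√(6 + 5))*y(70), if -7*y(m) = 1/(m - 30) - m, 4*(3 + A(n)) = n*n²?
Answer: -8397/280 + 30789*√11/1120 ≈ 61.185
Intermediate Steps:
A(n) = -3 + n³/4 (A(n) = -3 + (n*n²)/4 = -3 + n³/4)
y(m) = -1/(7*(-30 + m)) + m/7 (y(m) = -(1/(m - 30) - m)/7 = -(1/(-30 + m) - m)/7 = -1/(7*(-30 + m)) + m/7)
A(√(6 + 5))*y(70) = (-3 + (√(6 + 5))³/4)*((-1 + 70² - 30*70)/(7*(-30 + 70))) = (-3 + (√11)³/4)*((⅐)*(-1 + 4900 - 2100)/40) = (-3 + (11*√11)/4)*((⅐)*(1/40)*2799) = (-3 + 11*√11/4)*(2799/280) = -8397/280 + 30789*√11/1120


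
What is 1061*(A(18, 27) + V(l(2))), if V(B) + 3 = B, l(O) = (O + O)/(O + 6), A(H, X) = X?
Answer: 51989/2 ≈ 25995.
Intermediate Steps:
l(O) = 2*O/(6 + O) (l(O) = (2*O)/(6 + O) = 2*O/(6 + O))
V(B) = -3 + B
1061*(A(18, 27) + V(l(2))) = 1061*(27 + (-3 + 2*2/(6 + 2))) = 1061*(27 + (-3 + 2*2/8)) = 1061*(27 + (-3 + 2*2*(⅛))) = 1061*(27 + (-3 + ½)) = 1061*(27 - 5/2) = 1061*(49/2) = 51989/2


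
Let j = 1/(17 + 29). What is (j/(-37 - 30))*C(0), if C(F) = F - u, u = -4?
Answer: -2/1541 ≈ -0.0012979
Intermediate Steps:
C(F) = 4 + F (C(F) = F - 1*(-4) = F + 4 = 4 + F)
j = 1/46 ≈ 0.021739
(j/(-37 - 30))*C(0) = ((1/46)/(-37 - 30))*(4 + 0) = ((1/46)/(-67))*4 = -1/67*1/46*4 = -1/3082*4 = -2/1541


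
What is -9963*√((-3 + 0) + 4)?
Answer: -9963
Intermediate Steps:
-9963*√((-3 + 0) + 4) = -9963*√(-3 + 4) = -9963*√1 = -9963*1 = -9963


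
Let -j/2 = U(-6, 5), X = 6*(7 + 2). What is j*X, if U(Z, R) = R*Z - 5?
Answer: 3780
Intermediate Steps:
U(Z, R) = -5 + R*Z
X = 54 (X = 6*9 = 54)
j = 70 (j = -2*(-5 + 5*(-6)) = -2*(-5 - 30) = -2*(-35) = 70)
j*X = 70*54 = 3780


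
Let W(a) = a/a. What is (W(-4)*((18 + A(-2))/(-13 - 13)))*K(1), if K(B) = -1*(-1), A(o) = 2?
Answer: -10/13 ≈ -0.76923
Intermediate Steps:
K(B) = 1
W(a) = 1
(W(-4)*((18 + A(-2))/(-13 - 13)))*K(1) = (1*((18 + 2)/(-13 - 13)))*1 = (1*(20/(-26)))*1 = (1*(20*(-1/26)))*1 = (1*(-10/13))*1 = -10/13*1 = -10/13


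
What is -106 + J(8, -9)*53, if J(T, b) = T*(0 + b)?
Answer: -3922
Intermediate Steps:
J(T, b) = T*b
-106 + J(8, -9)*53 = -106 + (8*(-9))*53 = -106 - 72*53 = -106 - 3816 = -3922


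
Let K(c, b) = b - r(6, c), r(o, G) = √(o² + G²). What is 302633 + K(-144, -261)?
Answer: 302372 - 6*√577 ≈ 3.0223e+5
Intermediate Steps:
r(o, G) = √(G² + o²)
K(c, b) = b - √(36 + c²) (K(c, b) = b - √(c² + 6²) = b - √(c² + 36) = b - √(36 + c²))
302633 + K(-144, -261) = 302633 + (-261 - √(36 + (-144)²)) = 302633 + (-261 - √(36 + 20736)) = 302633 + (-261 - √20772) = 302633 + (-261 - 6*√577) = 302372 - 6*√577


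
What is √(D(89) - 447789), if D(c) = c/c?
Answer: 2*I*√111947 ≈ 669.17*I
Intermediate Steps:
D(c) = 1
√(D(89) - 447789) = √(1 - 447789) = √(-447788) = 2*I*√111947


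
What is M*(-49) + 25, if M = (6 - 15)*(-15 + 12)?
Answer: -1298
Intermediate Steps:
M = 27 (M = -9*(-3) = 27)
M*(-49) + 25 = 27*(-49) + 25 = -1323 + 25 = -1298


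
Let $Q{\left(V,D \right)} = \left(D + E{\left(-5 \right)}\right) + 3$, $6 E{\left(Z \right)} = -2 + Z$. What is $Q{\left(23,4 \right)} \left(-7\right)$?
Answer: $- \frac{245}{6} \approx -40.833$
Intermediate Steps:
$E{\left(Z \right)} = - \frac{1}{3} + \frac{Z}{6}$ ($E{\left(Z \right)} = \frac{-2 + Z}{6} = - \frac{1}{3} + \frac{Z}{6}$)
$Q{\left(V,D \right)} = \frac{11}{6} + D$ ($Q{\left(V,D \right)} = \left(D + \left(- \frac{1}{3} + \frac{1}{6} \left(-5\right)\right)\right) + 3 = \left(D - \frac{7}{6}\right) + 3 = \left(- \frac{7}{6} + D\right) + 3 = \frac{11}{6} + D$)
$Q{\left(23,4 \right)} \left(-7\right) = \left(\frac{11}{6} + 4\right) \left(-7\right) = \frac{35}{6} \left(-7\right) = - \frac{245}{6}$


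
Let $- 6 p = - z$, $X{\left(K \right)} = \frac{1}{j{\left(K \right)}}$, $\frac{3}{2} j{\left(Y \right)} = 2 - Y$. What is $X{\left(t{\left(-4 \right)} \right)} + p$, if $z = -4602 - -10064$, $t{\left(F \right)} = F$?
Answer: $\frac{10927}{12} \approx 910.58$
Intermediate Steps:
$j{\left(Y \right)} = \frac{4}{3} - \frac{2 Y}{3}$ ($j{\left(Y \right)} = \frac{2 \left(2 - Y\right)}{3} = \frac{4}{3} - \frac{2 Y}{3}$)
$X{\left(K \right)} = \frac{1}{\frac{4}{3} - \frac{2 K}{3}}$
$z = 5462$ ($z = -4602 + 10064 = 5462$)
$p = \frac{2731}{3}$ ($p = - \frac{\left(-1\right) 5462}{6} = \left(- \frac{1}{6}\right) \left(-5462\right) = \frac{2731}{3} \approx 910.33$)
$X{\left(t{\left(-4 \right)} \right)} + p = - \frac{3}{-4 + 2 \left(-4\right)} + \frac{2731}{3} = - \frac{3}{-4 - 8} + \frac{2731}{3} = - \frac{3}{-12} + \frac{2731}{3} = \left(-3\right) \left(- \frac{1}{12}\right) + \frac{2731}{3} = \frac{1}{4} + \frac{2731}{3} = \frac{10927}{12}$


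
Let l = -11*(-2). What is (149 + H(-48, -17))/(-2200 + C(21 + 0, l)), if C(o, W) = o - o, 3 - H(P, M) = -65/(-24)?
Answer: -3583/52800 ≈ -0.067860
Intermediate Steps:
H(P, M) = 7/24 (H(P, M) = 3 - (-65)/(-24) = 3 - (-65)*(-1)/24 = 3 - 1*65/24 = 3 - 65/24 = 7/24)
l = 22
C(o, W) = 0
(149 + H(-48, -17))/(-2200 + C(21 + 0, l)) = (149 + 7/24)/(-2200 + 0) = (3583/24)/(-2200) = (3583/24)*(-1/2200) = -3583/52800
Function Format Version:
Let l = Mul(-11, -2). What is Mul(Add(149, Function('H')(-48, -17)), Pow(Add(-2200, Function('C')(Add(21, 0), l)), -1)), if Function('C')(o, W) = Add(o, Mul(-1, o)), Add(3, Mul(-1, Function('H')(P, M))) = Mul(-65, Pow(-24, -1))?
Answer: Rational(-3583, 52800) ≈ -0.067860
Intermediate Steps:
Function('H')(P, M) = Rational(7, 24) (Function('H')(P, M) = Add(3, Mul(-1, Mul(-65, Pow(-24, -1)))) = Add(3, Mul(-1, Mul(-65, Rational(-1, 24)))) = Add(3, Mul(-1, Rational(65, 24))) = Add(3, Rational(-65, 24)) = Rational(7, 24))
l = 22
Function('C')(o, W) = 0
Mul(Add(149, Function('H')(-48, -17)), Pow(Add(-2200, Function('C')(Add(21, 0), l)), -1)) = Mul(Add(149, Rational(7, 24)), Pow(Add(-2200, 0), -1)) = Mul(Rational(3583, 24), Pow(-2200, -1)) = Mul(Rational(3583, 24), Rational(-1, 2200)) = Rational(-3583, 52800)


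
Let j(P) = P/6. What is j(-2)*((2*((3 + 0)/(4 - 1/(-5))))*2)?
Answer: -20/21 ≈ -0.95238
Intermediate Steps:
j(P) = P/6 (j(P) = P*(⅙) = P/6)
j(-2)*((2*((3 + 0)/(4 - 1/(-5))))*2) = ((⅙)*(-2))*((2*((3 + 0)/(4 - 1/(-5))))*2) = -2*(3/(4 - 1*(-⅕)))*2/3 = -2*(3/(4 + ⅕))*2/3 = -2*(3/(21/5))*2/3 = -2*(3*(5/21))*2/3 = -2*(5/7)*2/3 = -10*2/21 = -⅓*20/7 = -20/21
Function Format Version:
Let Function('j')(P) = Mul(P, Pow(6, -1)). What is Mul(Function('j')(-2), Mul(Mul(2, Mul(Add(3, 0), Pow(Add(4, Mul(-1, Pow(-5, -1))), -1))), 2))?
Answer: Rational(-20, 21) ≈ -0.95238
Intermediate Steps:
Function('j')(P) = Mul(Rational(1, 6), P) (Function('j')(P) = Mul(P, Rational(1, 6)) = Mul(Rational(1, 6), P))
Mul(Function('j')(-2), Mul(Mul(2, Mul(Add(3, 0), Pow(Add(4, Mul(-1, Pow(-5, -1))), -1))), 2)) = Mul(Mul(Rational(1, 6), -2), Mul(Mul(2, Mul(Add(3, 0), Pow(Add(4, Mul(-1, Pow(-5, -1))), -1))), 2)) = Mul(Rational(-1, 3), Mul(Mul(2, Mul(3, Pow(Add(4, Mul(-1, Rational(-1, 5))), -1))), 2)) = Mul(Rational(-1, 3), Mul(Mul(2, Mul(3, Pow(Add(4, Rational(1, 5)), -1))), 2)) = Mul(Rational(-1, 3), Mul(Mul(2, Mul(3, Pow(Rational(21, 5), -1))), 2)) = Mul(Rational(-1, 3), Mul(Mul(2, Mul(3, Rational(5, 21))), 2)) = Mul(Rational(-1, 3), Mul(Mul(2, Rational(5, 7)), 2)) = Mul(Rational(-1, 3), Mul(Rational(10, 7), 2)) = Mul(Rational(-1, 3), Rational(20, 7)) = Rational(-20, 21)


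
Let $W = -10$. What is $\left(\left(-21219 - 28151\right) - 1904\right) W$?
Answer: $512740$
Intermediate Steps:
$\left(\left(-21219 - 28151\right) - 1904\right) W = \left(\left(-21219 - 28151\right) - 1904\right) \left(-10\right) = \left(-49370 - 1904\right) \left(-10\right) = \left(-51274\right) \left(-10\right) = 512740$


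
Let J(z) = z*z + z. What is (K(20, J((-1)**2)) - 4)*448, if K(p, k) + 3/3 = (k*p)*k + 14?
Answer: 39872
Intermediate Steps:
J(z) = z + z**2 (J(z) = z**2 + z = z + z**2)
K(p, k) = 13 + p*k**2 (K(p, k) = -1 + ((k*p)*k + 14) = -1 + (p*k**2 + 14) = -1 + (14 + p*k**2) = 13 + p*k**2)
(K(20, J((-1)**2)) - 4)*448 = ((13 + 20*((-1)**2*(1 + (-1)**2))**2) - 4)*448 = ((13 + 20*(1*(1 + 1))**2) - 4)*448 = ((13 + 20*(1*2)**2) - 4)*448 = ((13 + 20*2**2) - 4)*448 = ((13 + 20*4) - 4)*448 = ((13 + 80) - 4)*448 = (93 - 4)*448 = 89*448 = 39872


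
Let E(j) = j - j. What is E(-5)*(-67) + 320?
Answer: 320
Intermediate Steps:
E(j) = 0
E(-5)*(-67) + 320 = 0*(-67) + 320 = 0 + 320 = 320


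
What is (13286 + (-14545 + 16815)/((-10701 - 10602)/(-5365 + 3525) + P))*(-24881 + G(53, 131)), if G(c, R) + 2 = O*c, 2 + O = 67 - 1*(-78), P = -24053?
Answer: -10169875771941648/44236217 ≈ -2.2990e+8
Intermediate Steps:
O = 143 (O = -2 + (67 - 1*(-78)) = -2 + (67 + 78) = -2 + 145 = 143)
G(c, R) = -2 + 143*c
(13286 + (-14545 + 16815)/((-10701 - 10602)/(-5365 + 3525) + P))*(-24881 + G(53, 131)) = (13286 + (-14545 + 16815)/((-10701 - 10602)/(-5365 + 3525) - 24053))*(-24881 + (-2 + 143*53)) = (13286 + 2270/(-21303/(-1840) - 24053))*(-24881 + (-2 + 7579)) = (13286 + 2270/(-21303*(-1/1840) - 24053))*(-24881 + 7577) = (13286 + 2270/(21303/1840 - 24053))*(-17304) = (13286 + 2270/(-44236217/1840))*(-17304) = (13286 + 2270*(-1840/44236217))*(-17304) = (13286 - 4176800/44236217)*(-17304) = (587718202262/44236217)*(-17304) = -10169875771941648/44236217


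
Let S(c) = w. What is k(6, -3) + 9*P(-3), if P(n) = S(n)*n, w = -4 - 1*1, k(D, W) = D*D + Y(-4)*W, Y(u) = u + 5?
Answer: 168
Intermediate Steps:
Y(u) = 5 + u
k(D, W) = W + D**2 (k(D, W) = D*D + (5 - 4)*W = D**2 + 1*W = D**2 + W = W + D**2)
w = -5 (w = -4 - 1 = -5)
S(c) = -5
P(n) = -5*n
k(6, -3) + 9*P(-3) = (-3 + 6**2) + 9*(-5*(-3)) = (-3 + 36) + 9*15 = 33 + 135 = 168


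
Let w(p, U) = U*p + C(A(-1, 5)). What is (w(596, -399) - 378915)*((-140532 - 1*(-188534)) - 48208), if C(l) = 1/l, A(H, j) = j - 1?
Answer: 254088125/2 ≈ 1.2704e+8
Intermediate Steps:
A(H, j) = -1 + j
w(p, U) = ¼ + U*p (w(p, U) = U*p + 1/(-1 + 5) = U*p + 1/4 = U*p + ¼ = ¼ + U*p)
(w(596, -399) - 378915)*((-140532 - 1*(-188534)) - 48208) = ((¼ - 399*596) - 378915)*((-140532 - 1*(-188534)) - 48208) = ((¼ - 237804) - 378915)*((-140532 + 188534) - 48208) = (-951215/4 - 378915)*(48002 - 48208) = -2466875/4*(-206) = 254088125/2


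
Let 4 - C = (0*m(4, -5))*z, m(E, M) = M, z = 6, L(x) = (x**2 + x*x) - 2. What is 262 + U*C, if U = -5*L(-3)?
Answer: -58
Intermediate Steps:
L(x) = -2 + 2*x**2 (L(x) = (x**2 + x**2) - 2 = 2*x**2 - 2 = -2 + 2*x**2)
C = 4 (C = 4 - 0*(-5)*6 = 4 - 0*6 = 4 - 1*0 = 4 + 0 = 4)
U = -80 (U = -5*(-2 + 2*(-3)**2) = -5*(-2 + 2*9) = -5*(-2 + 18) = -5*16 = -80)
262 + U*C = 262 - 80*4 = 262 - 320 = -58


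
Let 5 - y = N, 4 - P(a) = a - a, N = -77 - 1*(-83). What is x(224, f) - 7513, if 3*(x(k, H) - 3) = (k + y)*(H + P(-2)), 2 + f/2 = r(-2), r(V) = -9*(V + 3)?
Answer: -8848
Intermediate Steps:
N = 6 (N = -77 + 83 = 6)
P(a) = 4 (P(a) = 4 - (a - a) = 4 - 1*0 = 4 + 0 = 4)
r(V) = -27 - 9*V (r(V) = -9*(3 + V) = -27 - 9*V)
f = -22 (f = -4 + 2*(-27 - 9*(-2)) = -4 + 2*(-27 + 18) = -4 + 2*(-9) = -4 - 18 = -22)
y = -1 (y = 5 - 1*6 = 5 - 6 = -1)
x(k, H) = 3 + (-1 + k)*(4 + H)/3 (x(k, H) = 3 + ((k - 1)*(H + 4))/3 = 3 + ((-1 + k)*(4 + H))/3 = 3 + (-1 + k)*(4 + H)/3)
x(224, f) - 7513 = (5/3 - ⅓*(-22) + (4/3)*224 + (⅓)*(-22)*224) - 7513 = (5/3 + 22/3 + 896/3 - 4928/3) - 7513 = -1335 - 7513 = -8848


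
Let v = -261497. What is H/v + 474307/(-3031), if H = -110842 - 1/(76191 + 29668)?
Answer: -13094112081296712/83903568907613 ≈ -156.06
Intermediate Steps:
H = -11733623279/105859 (H = -110842 - 1/105859 = -11733623279/105859 ≈ -1.1084e+5)
H/v + 474307/(-3031) = -11733623279/105859/(-261497) + 474307/(-3031) = -11733623279/105859*(-1/261497) + 474307*(-1/3031) = 11733623279/27681810923 - 474307/3031 = -13094112081296712/83903568907613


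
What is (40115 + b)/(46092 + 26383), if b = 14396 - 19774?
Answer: 34737/72475 ≈ 0.47930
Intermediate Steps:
b = -5378
(40115 + b)/(46092 + 26383) = (40115 - 5378)/(46092 + 26383) = 34737/72475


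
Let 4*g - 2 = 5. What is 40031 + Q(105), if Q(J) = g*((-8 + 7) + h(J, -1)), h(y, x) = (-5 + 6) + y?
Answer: 160859/4 ≈ 40215.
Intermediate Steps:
g = 7/4 (g = ½ + (¼)*5 = ½ + 5/4 = 7/4 ≈ 1.7500)
h(y, x) = 1 + y
Q(J) = 7*J/4 (Q(J) = 7*((-8 + 7) + (1 + J))/4 = 7*(-1 + (1 + J))/4 = 7*J/4)
40031 + Q(105) = 40031 + (7/4)*105 = 40031 + 735/4 = 160859/4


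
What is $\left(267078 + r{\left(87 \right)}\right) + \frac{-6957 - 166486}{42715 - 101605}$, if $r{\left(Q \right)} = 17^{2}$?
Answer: $\frac{15745416073}{58890} \approx 2.6737 \cdot 10^{5}$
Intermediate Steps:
$r{\left(Q \right)} = 289$
$\left(267078 + r{\left(87 \right)}\right) + \frac{-6957 - 166486}{42715 - 101605} = \left(267078 + 289\right) + \frac{-6957 - 166486}{42715 - 101605} = 267367 - \frac{173443}{-58890} = 267367 - - \frac{173443}{58890} = 267367 + \frac{173443}{58890} = \frac{15745416073}{58890}$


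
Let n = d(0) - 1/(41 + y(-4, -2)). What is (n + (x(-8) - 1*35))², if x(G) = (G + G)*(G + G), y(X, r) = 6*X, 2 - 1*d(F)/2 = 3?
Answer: 13853284/289 ≈ 47935.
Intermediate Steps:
d(F) = -2 (d(F) = 4 - 2*3 = 4 - 6 = -2)
x(G) = 4*G² (x(G) = (2*G)*(2*G) = 4*G²)
n = -35/17 (n = -2 - 1/(41 + 6*(-4)) = -2 - 1/(41 - 24) = -2 - 1/17 = -35/17 ≈ -2.0588)
(n + (x(-8) - 1*35))² = (-35/17 + (4*(-8)² - 1*35))² = (-35/17 + (4*64 - 35))² = (-35/17 + (256 - 35))² = (-35/17 + 221)² = (3722/17)² = 13853284/289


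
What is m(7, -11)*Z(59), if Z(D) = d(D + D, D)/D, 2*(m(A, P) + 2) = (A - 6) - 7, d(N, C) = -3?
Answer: 15/59 ≈ 0.25424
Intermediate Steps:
m(A, P) = -17/2 + A/2 (m(A, P) = -2 + ((A - 6) - 7)/2 = -2 + ((-6 + A) - 7)/2 = -2 + (-13 + A)/2 = -2 + (-13/2 + A/2) = -17/2 + A/2)
Z(D) = -3/D
m(7, -11)*Z(59) = (-17/2 + (½)*7)*(-3/59) = (-17/2 + 7/2)*(-3*1/59) = -5*(-3/59) = 15/59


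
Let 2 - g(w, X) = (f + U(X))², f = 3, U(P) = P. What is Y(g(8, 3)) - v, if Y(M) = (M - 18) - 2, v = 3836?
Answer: -3890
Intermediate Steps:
g(w, X) = 2 - (3 + X)²
Y(M) = -20 + M (Y(M) = (-18 + M) - 2 = -20 + M)
Y(g(8, 3)) - v = (-20 + (2 - (3 + 3)²)) - 1*3836 = (-20 + (2 - 1*6²)) - 3836 = (-20 + (2 - 1*36)) - 3836 = (-20 + (2 - 36)) - 3836 = (-20 - 34) - 3836 = -54 - 3836 = -3890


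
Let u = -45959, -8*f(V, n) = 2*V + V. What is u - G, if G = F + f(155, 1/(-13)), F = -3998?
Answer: -335223/8 ≈ -41903.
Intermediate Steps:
f(V, n) = -3*V/8 (f(V, n) = -(2*V + V)/8 = -3*V/8)
G = -32449/8 (G = -3998 - 3/8*155 = -3998 - 465/8 = -32449/8 ≈ -4056.1)
u - G = -45959 - 1*(-32449/8) = -45959 + 32449/8 = -335223/8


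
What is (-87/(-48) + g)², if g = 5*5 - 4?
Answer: 133225/256 ≈ 520.41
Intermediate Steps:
g = 21 (g = 25 - 4 = 21)
(-87/(-48) + g)² = (-87/(-48) + 21)² = (-87*(-1/48) + 21)² = (29/16 + 21)² = (365/16)² = 133225/256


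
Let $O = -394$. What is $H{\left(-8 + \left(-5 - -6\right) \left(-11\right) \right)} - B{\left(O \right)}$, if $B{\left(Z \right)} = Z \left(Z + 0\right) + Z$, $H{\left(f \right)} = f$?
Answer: $-154861$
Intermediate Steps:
$B{\left(Z \right)} = Z + Z^{2}$ ($B{\left(Z \right)} = Z Z + Z = Z^{2} + Z = Z + Z^{2}$)
$H{\left(-8 + \left(-5 - -6\right) \left(-11\right) \right)} - B{\left(O \right)} = \left(-8 + \left(-5 - -6\right) \left(-11\right)\right) - - 394 \left(1 - 394\right) = \left(-8 + \left(-5 + 6\right) \left(-11\right)\right) - \left(-394\right) \left(-393\right) = \left(-8 + 1 \left(-11\right)\right) - 154842 = \left(-8 - 11\right) - 154842 = -19 - 154842 = -154861$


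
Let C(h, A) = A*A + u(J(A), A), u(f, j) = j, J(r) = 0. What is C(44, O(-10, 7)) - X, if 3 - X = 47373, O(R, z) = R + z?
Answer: 47376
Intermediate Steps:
X = -47370 (X = 3 - 1*47373 = 3 - 47373 = -47370)
C(h, A) = A + A² (C(h, A) = A*A + A = A² + A = A + A²)
C(44, O(-10, 7)) - X = (-10 + 7)*(1 + (-10 + 7)) - 1*(-47370) = -3*(1 - 3) + 47370 = -3*(-2) + 47370 = 6 + 47370 = 47376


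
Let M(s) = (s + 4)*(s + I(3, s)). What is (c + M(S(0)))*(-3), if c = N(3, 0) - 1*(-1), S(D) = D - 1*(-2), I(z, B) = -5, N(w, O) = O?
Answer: 51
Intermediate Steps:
S(D) = 2 + D (S(D) = D + 2 = 2 + D)
c = 1 (c = 0 - 1*(-1) = 0 + 1 = 1)
M(s) = (-5 + s)*(4 + s) (M(s) = (s + 4)*(s - 5) = (4 + s)*(-5 + s) = (-5 + s)*(4 + s))
(c + M(S(0)))*(-3) = (1 + (-20 + (2 + 0)² - (2 + 0)))*(-3) = (1 + (-20 + 2² - 1*2))*(-3) = (1 + (-20 + 4 - 2))*(-3) = (1 - 18)*(-3) = -17*(-3) = 51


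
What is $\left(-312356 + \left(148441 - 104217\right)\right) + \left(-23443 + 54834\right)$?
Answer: $-236741$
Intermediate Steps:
$\left(-312356 + \left(148441 - 104217\right)\right) + \left(-23443 + 54834\right) = \left(-312356 + \left(148441 - 104217\right)\right) + 31391 = \left(-312356 + 44224\right) + 31391 = -268132 + 31391 = -236741$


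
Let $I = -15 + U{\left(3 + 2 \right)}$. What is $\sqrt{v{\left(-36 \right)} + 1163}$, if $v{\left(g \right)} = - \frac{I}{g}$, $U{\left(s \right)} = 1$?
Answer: $\frac{\sqrt{41854}}{6} \approx 34.097$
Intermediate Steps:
$I = -14$ ($I = -15 + 1 = -14$)
$v{\left(g \right)} = \frac{14}{g}$ ($v{\left(g \right)} = - \frac{-14}{g} = \frac{14}{g}$)
$\sqrt{v{\left(-36 \right)} + 1163} = \sqrt{\frac{14}{-36} + 1163} = \sqrt{14 \left(- \frac{1}{36}\right) + 1163} = \sqrt{- \frac{7}{18} + 1163} = \sqrt{\frac{20927}{18}} = \frac{\sqrt{41854}}{6}$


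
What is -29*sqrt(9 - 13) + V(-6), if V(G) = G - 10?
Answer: -16 - 58*I ≈ -16.0 - 58.0*I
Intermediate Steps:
V(G) = -10 + G
-29*sqrt(9 - 13) + V(-6) = -29*sqrt(9 - 13) + (-10 - 6) = -58*I - 16 = -16 - 58*I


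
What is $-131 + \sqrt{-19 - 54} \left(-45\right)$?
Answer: $-131 - 45 i \sqrt{73} \approx -131.0 - 384.48 i$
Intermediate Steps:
$-131 + \sqrt{-19 - 54} \left(-45\right) = -131 + \sqrt{-73} \left(-45\right) = -131 + i \sqrt{73} \left(-45\right) = -131 - 45 i \sqrt{73}$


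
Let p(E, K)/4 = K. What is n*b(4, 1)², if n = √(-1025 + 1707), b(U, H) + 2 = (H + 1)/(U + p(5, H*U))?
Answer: 361*√682/100 ≈ 94.276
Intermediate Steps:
p(E, K) = 4*K
b(U, H) = -2 + (1 + H)/(U + 4*H*U) (b(U, H) = -2 + (H + 1)/(U + 4*(H*U)) = -2 + (1 + H)/(U + 4*H*U))
n = √682 ≈ 26.115
n*b(4, 1)² = √682*((1 + 1 - 2*4 - 8*1*4)/(4*(1 + 4*1)))² = √682*((1 + 1 - 8 - 32)/(4*(1 + 4)))² = √682*((¼)*(-38)/5)² = √682*((¼)*(⅕)*(-38))² = √682*(-19/10)² = √682*(361/100) = 361*√682/100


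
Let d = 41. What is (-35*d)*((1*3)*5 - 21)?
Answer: 8610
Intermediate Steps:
(-35*d)*((1*3)*5 - 21) = (-35*41)*((1*3)*5 - 21) = -1435*(3*5 - 21) = -1435*(15 - 21) = -1435*(-6) = 8610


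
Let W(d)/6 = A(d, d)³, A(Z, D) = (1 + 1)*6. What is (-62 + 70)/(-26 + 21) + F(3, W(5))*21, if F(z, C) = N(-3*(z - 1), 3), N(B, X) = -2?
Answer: -218/5 ≈ -43.600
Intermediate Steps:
A(Z, D) = 12 (A(Z, D) = 2*6 = 12)
W(d) = 10368 (W(d) = 6*12³ = 6*1728 = 10368)
F(z, C) = -2
(-62 + 70)/(-26 + 21) + F(3, W(5))*21 = (-62 + 70)/(-26 + 21) - 2*21 = 8/(-5) - 42 = 8*(-⅕) - 42 = -8/5 - 42 = -218/5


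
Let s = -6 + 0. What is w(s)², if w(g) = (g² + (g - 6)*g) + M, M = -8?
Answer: 10000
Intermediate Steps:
s = -6
w(g) = -8 + g² + g*(-6 + g) (w(g) = (g² + (g - 6)*g) - 8 = (g² + (-6 + g)*g) - 8 = (g² + g*(-6 + g)) - 8 = -8 + g² + g*(-6 + g))
w(s)² = (-8 - 6*(-6) + 2*(-6)²)² = (-8 + 36 + 2*36)² = (-8 + 36 + 72)² = 100² = 10000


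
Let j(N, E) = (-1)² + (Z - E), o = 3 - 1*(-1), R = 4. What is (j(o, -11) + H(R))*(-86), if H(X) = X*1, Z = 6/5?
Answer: -7396/5 ≈ -1479.2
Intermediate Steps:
Z = 6/5 (Z = 6*(⅕) = 6/5 ≈ 1.2000)
o = 4 (o = 3 + 1 = 4)
j(N, E) = 11/5 - E (j(N, E) = (-1)² + (6/5 - E) = 1 + (6/5 - E) = 11/5 - E)
H(X) = X
(j(o, -11) + H(R))*(-86) = ((11/5 - 1*(-11)) + 4)*(-86) = ((11/5 + 11) + 4)*(-86) = (66/5 + 4)*(-86) = (86/5)*(-86) = -7396/5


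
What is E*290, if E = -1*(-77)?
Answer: 22330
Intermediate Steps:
E = 77
E*290 = 77*290 = 22330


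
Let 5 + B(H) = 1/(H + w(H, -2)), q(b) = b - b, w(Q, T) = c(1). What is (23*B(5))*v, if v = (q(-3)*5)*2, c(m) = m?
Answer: 0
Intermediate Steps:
w(Q, T) = 1
q(b) = 0
B(H) = -5 + 1/(1 + H) (B(H) = -5 + 1/(H + 1) = -5 + 1/(1 + H))
v = 0 (v = (0*5)*2 = 0*2 = 0)
(23*B(5))*v = (23*((-4 - 5*5)/(1 + 5)))*0 = (23*((-4 - 25)/6))*0 = (23*((1/6)*(-29)))*0 = (23*(-29/6))*0 = -667/6*0 = 0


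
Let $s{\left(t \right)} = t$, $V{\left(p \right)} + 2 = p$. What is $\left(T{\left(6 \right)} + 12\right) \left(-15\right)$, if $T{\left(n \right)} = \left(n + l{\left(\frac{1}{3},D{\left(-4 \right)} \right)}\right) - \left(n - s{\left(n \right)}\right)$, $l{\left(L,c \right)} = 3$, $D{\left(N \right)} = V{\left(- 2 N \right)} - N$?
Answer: $-315$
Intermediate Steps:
$V{\left(p \right)} = -2 + p$
$D{\left(N \right)} = -2 - 3 N$ ($D{\left(N \right)} = \left(-2 - 2 N\right) - N = -2 - 3 N$)
$T{\left(n \right)} = 3 + n$ ($T{\left(n \right)} = \left(n + 3\right) + \left(n - n\right) = \left(3 + n\right) + 0 = 3 + n$)
$\left(T{\left(6 \right)} + 12\right) \left(-15\right) = \left(\left(3 + 6\right) + 12\right) \left(-15\right) = \left(9 + 12\right) \left(-15\right) = 21 \left(-15\right) = -315$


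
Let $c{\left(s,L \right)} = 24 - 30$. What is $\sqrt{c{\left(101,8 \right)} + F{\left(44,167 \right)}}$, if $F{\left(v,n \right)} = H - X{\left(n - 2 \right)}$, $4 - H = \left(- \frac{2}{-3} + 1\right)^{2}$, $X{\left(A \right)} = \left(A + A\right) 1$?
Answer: $\frac{i \sqrt{3013}}{3} \approx 18.297 i$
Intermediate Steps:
$X{\left(A \right)} = 2 A$ ($X{\left(A \right)} = 2 A 1 = 2 A$)
$H = \frac{11}{9}$ ($H = 4 - \left(- \frac{2}{-3} + 1\right)^{2} = 4 - \left(\left(-2\right) \left(- \frac{1}{3}\right) + 1\right)^{2} = 4 - \left(\frac{2}{3} + 1\right)^{2} = 4 - \left(\frac{5}{3}\right)^{2} = 4 - \frac{25}{9} = \frac{11}{9} \approx 1.2222$)
$c{\left(s,L \right)} = -6$
$F{\left(v,n \right)} = \frac{47}{9} - 2 n$ ($F{\left(v,n \right)} = \frac{11}{9} - 2 \left(n - 2\right) = \frac{11}{9} - 2 \left(-2 + n\right) = \frac{11}{9} - \left(-4 + 2 n\right) = \frac{47}{9} - 2 n$)
$\sqrt{c{\left(101,8 \right)} + F{\left(44,167 \right)}} = \sqrt{-6 + \left(\frac{47}{9} - 334\right)} = \sqrt{-6 - \frac{2959}{9}} = \sqrt{- \frac{3013}{9}} = \frac{i \sqrt{3013}}{3}$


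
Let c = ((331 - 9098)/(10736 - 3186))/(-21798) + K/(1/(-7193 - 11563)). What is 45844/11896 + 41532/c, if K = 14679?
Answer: 519285034457230601813/134753873740477169342 ≈ 3.8536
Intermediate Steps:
c = -45310650215358833/164574900 (c = ((331 - 9098)/(10736 - 3186))/(-21798) + 14679/(1/(-7193 - 11563)) = -8767/7550*(-1/21798) + 14679/(1/(-18756)) = -8767*1/7550*(-1/21798) + 14679/(-1/18756) = -8767/7550*(-1/21798) + 14679*(-18756) = 8767/164574900 - 275319324 = -45310650215358833/164574900 ≈ -2.7532e+8)
45844/11896 + 41532/c = 45844/11896 + 41532/(-45310650215358833/164574900) = 45844*(1/11896) + 41532*(-164574900/45310650215358833) = 11461/2974 - 6835124746800/45310650215358833 = 519285034457230601813/134753873740477169342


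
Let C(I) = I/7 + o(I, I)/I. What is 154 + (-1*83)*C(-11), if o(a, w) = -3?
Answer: 20158/77 ≈ 261.79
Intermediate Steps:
C(I) = -3/I + I/7 (C(I) = I/7 - 3/I = -3/I + I/7)
154 + (-1*83)*C(-11) = 154 + (-1*83)*(-3/(-11) + (1/7)*(-11)) = 154 - 83*(-3*(-1/11) - 11/7) = 154 - 83*(3/11 - 11/7) = 154 - 83*(-100/77) = 154 + 8300/77 = 20158/77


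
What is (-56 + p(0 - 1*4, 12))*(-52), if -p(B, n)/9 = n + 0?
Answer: 8528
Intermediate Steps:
p(B, n) = -9*n (p(B, n) = -9*(n + 0) = -9*n)
(-56 + p(0 - 1*4, 12))*(-52) = (-56 - 9*12)*(-52) = (-56 - 108)*(-52) = -164*(-52) = 8528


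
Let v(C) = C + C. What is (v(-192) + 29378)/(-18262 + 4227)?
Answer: -4142/2005 ≈ -2.0658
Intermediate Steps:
v(C) = 2*C
(v(-192) + 29378)/(-18262 + 4227) = (2*(-192) + 29378)/(-18262 + 4227) = (-384 + 29378)/(-14035) = 28994*(-1/14035) = -4142/2005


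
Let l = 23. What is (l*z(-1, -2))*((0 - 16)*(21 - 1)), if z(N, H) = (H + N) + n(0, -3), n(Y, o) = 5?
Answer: -14720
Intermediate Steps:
z(N, H) = 5 + H + N (z(N, H) = (H + N) + 5 = 5 + H + N)
(l*z(-1, -2))*((0 - 16)*(21 - 1)) = (23*(5 - 2 - 1))*((0 - 16)*(21 - 1)) = (23*2)*(-16*20) = 46*(-320) = -14720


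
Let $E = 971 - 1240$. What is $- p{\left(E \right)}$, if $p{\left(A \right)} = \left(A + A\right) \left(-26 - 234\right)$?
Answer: $-139880$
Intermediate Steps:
$E = -269$ ($E = 971 - 1240 = -269$)
$p{\left(A \right)} = - 520 A$ ($p{\left(A \right)} = 2 A \left(-260\right) = - 520 A$)
$- p{\left(E \right)} = - \left(-520\right) \left(-269\right) = \left(-1\right) 139880 = -139880$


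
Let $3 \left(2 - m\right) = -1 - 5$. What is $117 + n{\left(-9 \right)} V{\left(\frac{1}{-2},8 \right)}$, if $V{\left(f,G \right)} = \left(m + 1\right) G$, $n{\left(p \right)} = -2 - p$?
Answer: $397$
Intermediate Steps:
$m = 4$ ($m = 2 - \frac{-1 - 5}{3} = 2 - -2 = 2 + 2 = 4$)
$V{\left(f,G \right)} = 5 G$ ($V{\left(f,G \right)} = \left(4 + 1\right) G = 5 G$)
$117 + n{\left(-9 \right)} V{\left(\frac{1}{-2},8 \right)} = 117 + \left(-2 - -9\right) 5 \cdot 8 = 117 + \left(-2 + 9\right) 40 = 117 + 7 \cdot 40 = 117 + 280 = 397$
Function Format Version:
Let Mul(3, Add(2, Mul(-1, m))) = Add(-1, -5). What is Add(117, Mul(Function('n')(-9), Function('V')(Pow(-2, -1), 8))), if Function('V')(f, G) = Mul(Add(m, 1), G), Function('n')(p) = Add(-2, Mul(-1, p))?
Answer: 397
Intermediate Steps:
m = 4 (m = Add(2, Mul(Rational(-1, 3), Add(-1, -5))) = Add(2, Mul(Rational(-1, 3), -6)) = Add(2, 2) = 4)
Function('V')(f, G) = Mul(5, G) (Function('V')(f, G) = Mul(Add(4, 1), G) = Mul(5, G))
Add(117, Mul(Function('n')(-9), Function('V')(Pow(-2, -1), 8))) = Add(117, Mul(Add(-2, Mul(-1, -9)), Mul(5, 8))) = Add(117, Mul(Add(-2, 9), 40)) = Add(117, Mul(7, 40)) = Add(117, 280) = 397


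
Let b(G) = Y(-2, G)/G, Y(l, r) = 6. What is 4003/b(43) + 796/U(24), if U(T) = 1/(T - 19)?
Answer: 196009/6 ≈ 32668.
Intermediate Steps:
b(G) = 6/G
U(T) = 1/(-19 + T)
4003/b(43) + 796/U(24) = 4003/((6/43)) + 796/(1/(-19 + 24)) = 4003/((6*(1/43))) + 796/(1/5) = 4003/(6/43) + 796/(⅕) = 4003*(43/6) + 796*5 = 172129/6 + 3980 = 196009/6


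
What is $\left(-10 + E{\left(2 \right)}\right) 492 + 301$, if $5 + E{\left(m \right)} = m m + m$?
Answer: $-4127$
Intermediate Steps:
$E{\left(m \right)} = -5 + m + m^{2}$ ($E{\left(m \right)} = -5 + \left(m m + m\right) = -5 + \left(m^{2} + m\right) = -5 + \left(m + m^{2}\right) = -5 + m + m^{2}$)
$\left(-10 + E{\left(2 \right)}\right) 492 + 301 = \left(-10 + \left(-5 + 2 + 2^{2}\right)\right) 492 + 301 = \left(-10 + \left(-5 + 2 + 4\right)\right) 492 + 301 = \left(-10 + 1\right) 492 + 301 = \left(-9\right) 492 + 301 = -4428 + 301 = -4127$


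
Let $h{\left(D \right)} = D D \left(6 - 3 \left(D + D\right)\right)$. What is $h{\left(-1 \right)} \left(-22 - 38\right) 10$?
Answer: $-7200$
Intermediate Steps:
$h{\left(D \right)} = D^{2} \left(6 - 6 D\right)$ ($h{\left(D \right)} = D^{2} \left(6 - 3 \cdot 2 D\right) = D^{2} \left(6 - 6 D\right)$)
$h{\left(-1 \right)} \left(-22 - 38\right) 10 = 6 \left(-1\right)^{2} \left(1 - -1\right) \left(-22 - 38\right) 10 = 6 \cdot 1 \left(1 + 1\right) \left(\left(-60\right) 10\right) = 6 \cdot 1 \cdot 2 \left(-600\right) = 12 \left(-600\right) = -7200$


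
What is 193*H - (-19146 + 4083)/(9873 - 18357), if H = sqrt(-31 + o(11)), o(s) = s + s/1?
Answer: -5021/2828 + 579*I ≈ -1.7755 + 579.0*I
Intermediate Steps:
o(s) = 2*s (o(s) = s + s*1 = s + s = 2*s)
H = 3*I (H = sqrt(-31 + 2*11) = sqrt(-31 + 22) = sqrt(-9) = 3*I ≈ 3.0*I)
193*H - (-19146 + 4083)/(9873 - 18357) = 193*(3*I) - (-19146 + 4083)/(9873 - 18357) = 579*I - (-15063)/(-8484) = 579*I - (-15063)*(-1)/8484 = 579*I - 1*5021/2828 = 579*I - 5021/2828 = -5021/2828 + 579*I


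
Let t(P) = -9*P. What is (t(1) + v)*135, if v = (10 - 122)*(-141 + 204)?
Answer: -953775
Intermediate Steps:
v = -7056 (v = -112*63 = -7056)
(t(1) + v)*135 = (-9*1 - 7056)*135 = (-9 - 7056)*135 = -7065*135 = -953775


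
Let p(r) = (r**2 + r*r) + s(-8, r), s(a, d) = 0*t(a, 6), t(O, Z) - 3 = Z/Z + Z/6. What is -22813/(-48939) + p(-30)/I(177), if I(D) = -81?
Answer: -3194161/146817 ≈ -21.756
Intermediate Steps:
t(O, Z) = 4 + Z/6 (t(O, Z) = 3 + (Z/Z + Z/6) = 3 + (1 + Z*(1/6)) = 3 + (1 + Z/6) = 4 + Z/6)
s(a, d) = 0 (s(a, d) = 0*(4 + (1/6)*6) = 0*(4 + 1) = 0*5 = 0)
p(r) = 2*r**2 (p(r) = (r**2 + r*r) + 0 = (r**2 + r**2) + 0 = 2*r**2 + 0 = 2*r**2)
-22813/(-48939) + p(-30)/I(177) = -22813/(-48939) + (2*(-30)**2)/(-81) = -22813*(-1/48939) + (2*900)*(-1/81) = 22813/48939 + 1800*(-1/81) = 22813/48939 - 200/9 = -3194161/146817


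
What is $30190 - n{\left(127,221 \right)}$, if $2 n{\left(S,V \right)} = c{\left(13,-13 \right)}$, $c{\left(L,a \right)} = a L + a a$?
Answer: $30190$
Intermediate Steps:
$c{\left(L,a \right)} = a^{2} + L a$ ($c{\left(L,a \right)} = L a + a^{2} = a^{2} + L a$)
$n{\left(S,V \right)} = 0$ ($n{\left(S,V \right)} = \frac{\left(-13\right) \left(13 - 13\right)}{2} = \frac{\left(-13\right) 0}{2} = \frac{1}{2} \cdot 0 = 0$)
$30190 - n{\left(127,221 \right)} = 30190 - 0 = 30190 + 0 = 30190$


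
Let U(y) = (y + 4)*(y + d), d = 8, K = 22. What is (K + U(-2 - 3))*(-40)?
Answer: -760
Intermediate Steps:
U(y) = (4 + y)*(8 + y) (U(y) = (y + 4)*(y + 8) = (4 + y)*(8 + y))
(K + U(-2 - 3))*(-40) = (22 + (32 + (-2 - 3)² + 12*(-2 - 3)))*(-40) = (22 + (32 + (-5)² + 12*(-5)))*(-40) = (22 + (32 + 25 - 60))*(-40) = (22 - 3)*(-40) = 19*(-40) = -760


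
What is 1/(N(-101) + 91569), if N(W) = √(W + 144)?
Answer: 91569/8384881718 - √43/8384881718 ≈ 1.0920e-5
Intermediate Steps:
N(W) = √(144 + W)
1/(N(-101) + 91569) = 1/(√(144 - 101) + 91569) = 1/(√43 + 91569) = 1/(91569 + √43)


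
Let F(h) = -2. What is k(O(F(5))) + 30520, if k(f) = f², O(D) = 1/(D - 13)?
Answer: 6867001/225 ≈ 30520.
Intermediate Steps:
O(D) = 1/(-13 + D)
k(O(F(5))) + 30520 = (1/(-13 - 2))² + 30520 = (1/(-15))² + 30520 = (-1/15)² + 30520 = 1/225 + 30520 = 6867001/225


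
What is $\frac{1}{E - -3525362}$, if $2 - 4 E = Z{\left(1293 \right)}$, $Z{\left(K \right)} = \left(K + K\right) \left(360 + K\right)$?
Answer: $\frac{1}{2456698} \approx 4.0705 \cdot 10^{-7}$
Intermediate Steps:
$Z{\left(K \right)} = 2 K \left(360 + K\right)$
$E = -1068664$ ($E = \frac{1}{2} - \frac{2 \cdot 1293 \left(360 + 1293\right)}{4} = \frac{1}{2} - \frac{2 \cdot 1293 \cdot 1653}{4} = \frac{1}{2} - \frac{2137329}{2} = -1068664$)
$\frac{1}{E - -3525362} = \frac{1}{-1068664 - -3525362} = \frac{1}{-1068664 + 3525362} = \frac{1}{2456698}$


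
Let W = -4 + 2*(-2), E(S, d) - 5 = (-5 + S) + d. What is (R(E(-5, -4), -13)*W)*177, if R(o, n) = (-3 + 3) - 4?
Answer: 5664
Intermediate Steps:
E(S, d) = S + d (E(S, d) = 5 + ((-5 + S) + d) = 5 + (-5 + S + d) = S + d)
R(o, n) = -4 (R(o, n) = 0 - 4 = -4)
W = -8 (W = -4 - 4 = -8)
(R(E(-5, -4), -13)*W)*177 = -4*(-8)*177 = 32*177 = 5664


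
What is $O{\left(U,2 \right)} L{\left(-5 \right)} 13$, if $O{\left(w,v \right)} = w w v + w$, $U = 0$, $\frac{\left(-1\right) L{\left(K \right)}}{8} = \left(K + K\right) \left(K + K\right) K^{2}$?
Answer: $0$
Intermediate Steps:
$L{\left(K \right)} = - 32 K^{4}$ ($L{\left(K \right)} = - 8 \left(K + K\right) \left(K + K\right) K^{2} = - 8 \cdot 2 K 2 K K^{2} = - 8 \cdot 4 K^{2} K^{2} = - 8 \cdot 4 K^{4} = - 32 K^{4}$)
$O{\left(w,v \right)} = w + v w^{2}$ ($O{\left(w,v \right)} = w^{2} v + w = v w^{2} + w = w + v w^{2}$)
$O{\left(U,2 \right)} L{\left(-5 \right)} 13 = 0 \left(1 + 2 \cdot 0\right) \left(- 32 \left(-5\right)^{4}\right) 13 = 0 \left(1 + 0\right) \left(\left(-32\right) 625\right) 13 = 0 \cdot 1 \left(-20000\right) 13 = 0 \left(-20000\right) 13 = 0 \cdot 13 = 0$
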